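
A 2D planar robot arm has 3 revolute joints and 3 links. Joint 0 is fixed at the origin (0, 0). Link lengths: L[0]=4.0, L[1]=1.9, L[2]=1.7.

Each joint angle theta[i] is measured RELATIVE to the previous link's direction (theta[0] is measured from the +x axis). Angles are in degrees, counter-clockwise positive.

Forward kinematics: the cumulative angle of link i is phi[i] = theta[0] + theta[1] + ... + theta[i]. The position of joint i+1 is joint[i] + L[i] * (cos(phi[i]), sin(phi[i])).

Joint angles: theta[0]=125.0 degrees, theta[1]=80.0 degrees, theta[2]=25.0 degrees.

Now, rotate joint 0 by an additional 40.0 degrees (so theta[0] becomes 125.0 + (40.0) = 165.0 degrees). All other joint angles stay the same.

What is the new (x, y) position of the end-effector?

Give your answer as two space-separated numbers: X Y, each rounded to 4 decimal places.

Answer: -4.6667 -2.3867

Derivation:
joint[0] = (0.0000, 0.0000)  (base)
link 0: phi[0] = 165 = 165 deg
  cos(165 deg) = -0.9659, sin(165 deg) = 0.2588
  joint[1] = (0.0000, 0.0000) + 4 * (-0.9659, 0.2588) = (0.0000 + -3.8637, 0.0000 + 1.0353) = (-3.8637, 1.0353)
link 1: phi[1] = 165 + 80 = 245 deg
  cos(245 deg) = -0.4226, sin(245 deg) = -0.9063
  joint[2] = (-3.8637, 1.0353) + 1.9 * (-0.4226, -0.9063) = (-3.8637 + -0.8030, 1.0353 + -1.7220) = (-4.6667, -0.6867)
link 2: phi[2] = 165 + 80 + 25 = 270 deg
  cos(270 deg) = -0.0000, sin(270 deg) = -1.0000
  joint[3] = (-4.6667, -0.6867) + 1.7 * (-0.0000, -1.0000) = (-4.6667 + -0.0000, -0.6867 + -1.7000) = (-4.6667, -2.3867)
End effector: (-4.6667, -2.3867)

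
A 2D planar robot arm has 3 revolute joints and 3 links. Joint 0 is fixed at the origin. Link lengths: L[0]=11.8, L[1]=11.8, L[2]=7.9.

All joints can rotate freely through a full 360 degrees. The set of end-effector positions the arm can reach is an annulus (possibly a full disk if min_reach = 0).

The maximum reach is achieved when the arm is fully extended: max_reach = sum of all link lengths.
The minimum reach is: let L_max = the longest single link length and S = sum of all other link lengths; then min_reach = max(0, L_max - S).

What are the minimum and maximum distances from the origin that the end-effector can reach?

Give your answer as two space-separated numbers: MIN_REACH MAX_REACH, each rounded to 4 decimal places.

Link lengths: [11.8, 11.8, 7.9]
max_reach = 11.8 + 11.8 + 7.9 = 31.5
L_max = max([11.8, 11.8, 7.9]) = 11.8
S (sum of others) = 31.5 - 11.8 = 19.7
min_reach = max(0, 11.8 - 19.7) = max(0, -7.9) = 0

Answer: 0.0000 31.5000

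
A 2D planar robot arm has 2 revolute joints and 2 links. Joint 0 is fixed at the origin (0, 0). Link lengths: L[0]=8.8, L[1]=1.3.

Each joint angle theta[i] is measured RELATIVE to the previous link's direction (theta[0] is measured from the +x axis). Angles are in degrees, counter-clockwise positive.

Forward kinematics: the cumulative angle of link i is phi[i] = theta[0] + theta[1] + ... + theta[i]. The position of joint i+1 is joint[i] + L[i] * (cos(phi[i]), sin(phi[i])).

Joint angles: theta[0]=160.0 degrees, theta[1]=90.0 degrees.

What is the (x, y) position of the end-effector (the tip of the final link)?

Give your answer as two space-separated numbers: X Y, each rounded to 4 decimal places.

joint[0] = (0.0000, 0.0000)  (base)
link 0: phi[0] = 160 = 160 deg
  cos(160 deg) = -0.9397, sin(160 deg) = 0.3420
  joint[1] = (0.0000, 0.0000) + 8.8 * (-0.9397, 0.3420) = (0.0000 + -8.2693, 0.0000 + 3.0098) = (-8.2693, 3.0098)
link 1: phi[1] = 160 + 90 = 250 deg
  cos(250 deg) = -0.3420, sin(250 deg) = -0.9397
  joint[2] = (-8.2693, 3.0098) + 1.3 * (-0.3420, -0.9397) = (-8.2693 + -0.4446, 3.0098 + -1.2216) = (-8.7139, 1.7882)
End effector: (-8.7139, 1.7882)

Answer: -8.7139 1.7882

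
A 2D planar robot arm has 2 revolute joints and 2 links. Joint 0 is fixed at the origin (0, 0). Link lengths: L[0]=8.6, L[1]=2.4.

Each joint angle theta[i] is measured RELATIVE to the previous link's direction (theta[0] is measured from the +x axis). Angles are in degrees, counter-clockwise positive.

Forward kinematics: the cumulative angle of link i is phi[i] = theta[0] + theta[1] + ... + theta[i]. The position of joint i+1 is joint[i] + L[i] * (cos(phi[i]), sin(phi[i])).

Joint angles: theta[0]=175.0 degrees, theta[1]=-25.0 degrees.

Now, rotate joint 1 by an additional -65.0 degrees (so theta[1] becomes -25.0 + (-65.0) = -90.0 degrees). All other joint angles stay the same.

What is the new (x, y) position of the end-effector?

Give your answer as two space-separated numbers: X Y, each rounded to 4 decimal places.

joint[0] = (0.0000, 0.0000)  (base)
link 0: phi[0] = 175 = 175 deg
  cos(175 deg) = -0.9962, sin(175 deg) = 0.0872
  joint[1] = (0.0000, 0.0000) + 8.6 * (-0.9962, 0.0872) = (0.0000 + -8.5673, 0.0000 + 0.7495) = (-8.5673, 0.7495)
link 1: phi[1] = 175 + -90 = 85 deg
  cos(85 deg) = 0.0872, sin(85 deg) = 0.9962
  joint[2] = (-8.5673, 0.7495) + 2.4 * (0.0872, 0.9962) = (-8.5673 + 0.2092, 0.7495 + 2.3909) = (-8.3581, 3.1404)
End effector: (-8.3581, 3.1404)

Answer: -8.3581 3.1404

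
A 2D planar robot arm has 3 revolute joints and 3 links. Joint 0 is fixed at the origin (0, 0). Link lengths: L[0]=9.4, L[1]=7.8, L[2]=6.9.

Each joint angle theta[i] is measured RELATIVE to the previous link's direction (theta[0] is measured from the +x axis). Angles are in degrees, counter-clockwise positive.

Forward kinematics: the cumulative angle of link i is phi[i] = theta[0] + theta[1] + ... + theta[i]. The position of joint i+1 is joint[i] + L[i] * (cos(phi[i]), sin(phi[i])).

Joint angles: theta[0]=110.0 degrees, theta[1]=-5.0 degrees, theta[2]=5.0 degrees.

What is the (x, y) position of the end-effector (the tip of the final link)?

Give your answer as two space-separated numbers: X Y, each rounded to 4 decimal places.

joint[0] = (0.0000, 0.0000)  (base)
link 0: phi[0] = 110 = 110 deg
  cos(110 deg) = -0.3420, sin(110 deg) = 0.9397
  joint[1] = (0.0000, 0.0000) + 9.4 * (-0.3420, 0.9397) = (0.0000 + -3.2150, 0.0000 + 8.8331) = (-3.2150, 8.8331)
link 1: phi[1] = 110 + -5 = 105 deg
  cos(105 deg) = -0.2588, sin(105 deg) = 0.9659
  joint[2] = (-3.2150, 8.8331) + 7.8 * (-0.2588, 0.9659) = (-3.2150 + -2.0188, 8.8331 + 7.5342) = (-5.2338, 16.3673)
link 2: phi[2] = 110 + -5 + 5 = 110 deg
  cos(110 deg) = -0.3420, sin(110 deg) = 0.9397
  joint[3] = (-5.2338, 16.3673) + 6.9 * (-0.3420, 0.9397) = (-5.2338 + -2.3599, 16.3673 + 6.4839) = (-7.5937, 22.8512)
End effector: (-7.5937, 22.8512)

Answer: -7.5937 22.8512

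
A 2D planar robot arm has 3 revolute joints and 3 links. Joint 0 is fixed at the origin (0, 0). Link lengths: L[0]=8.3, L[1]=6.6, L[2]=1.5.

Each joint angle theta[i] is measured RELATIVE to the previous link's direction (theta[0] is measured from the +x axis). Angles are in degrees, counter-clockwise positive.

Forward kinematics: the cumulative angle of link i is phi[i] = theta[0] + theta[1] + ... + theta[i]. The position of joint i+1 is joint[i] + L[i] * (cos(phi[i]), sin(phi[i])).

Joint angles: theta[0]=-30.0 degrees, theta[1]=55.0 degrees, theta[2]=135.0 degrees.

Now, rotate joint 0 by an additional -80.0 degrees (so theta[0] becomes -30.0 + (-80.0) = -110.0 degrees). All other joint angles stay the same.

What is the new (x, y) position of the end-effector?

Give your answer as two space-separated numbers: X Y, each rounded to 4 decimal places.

Answer: 1.2073 -11.7286

Derivation:
joint[0] = (0.0000, 0.0000)  (base)
link 0: phi[0] = -110 = -110 deg
  cos(-110 deg) = -0.3420, sin(-110 deg) = -0.9397
  joint[1] = (0.0000, 0.0000) + 8.3 * (-0.3420, -0.9397) = (0.0000 + -2.8388, 0.0000 + -7.7994) = (-2.8388, -7.7994)
link 1: phi[1] = -110 + 55 = -55 deg
  cos(-55 deg) = 0.5736, sin(-55 deg) = -0.8192
  joint[2] = (-2.8388, -7.7994) + 6.6 * (0.5736, -0.8192) = (-2.8388 + 3.7856, -7.7994 + -5.4064) = (0.9468, -13.2059)
link 2: phi[2] = -110 + 55 + 135 = 80 deg
  cos(80 deg) = 0.1736, sin(80 deg) = 0.9848
  joint[3] = (0.9468, -13.2059) + 1.5 * (0.1736, 0.9848) = (0.9468 + 0.2605, -13.2059 + 1.4772) = (1.2073, -11.7286)
End effector: (1.2073, -11.7286)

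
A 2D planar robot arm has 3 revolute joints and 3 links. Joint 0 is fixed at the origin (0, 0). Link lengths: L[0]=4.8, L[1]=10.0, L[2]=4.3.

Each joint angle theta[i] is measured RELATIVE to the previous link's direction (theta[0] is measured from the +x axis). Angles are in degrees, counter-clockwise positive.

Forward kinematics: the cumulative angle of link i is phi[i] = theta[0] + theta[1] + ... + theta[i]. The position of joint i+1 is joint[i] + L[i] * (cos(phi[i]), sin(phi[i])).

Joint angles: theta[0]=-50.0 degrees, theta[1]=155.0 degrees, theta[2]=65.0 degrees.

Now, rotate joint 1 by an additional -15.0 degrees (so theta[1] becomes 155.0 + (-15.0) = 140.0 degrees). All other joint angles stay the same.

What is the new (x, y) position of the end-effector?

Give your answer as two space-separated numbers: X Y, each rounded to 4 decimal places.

Answer: -0.8117 8.1402

Derivation:
joint[0] = (0.0000, 0.0000)  (base)
link 0: phi[0] = -50 = -50 deg
  cos(-50 deg) = 0.6428, sin(-50 deg) = -0.7660
  joint[1] = (0.0000, 0.0000) + 4.8 * (0.6428, -0.7660) = (0.0000 + 3.0854, 0.0000 + -3.6770) = (3.0854, -3.6770)
link 1: phi[1] = -50 + 140 = 90 deg
  cos(90 deg) = 0.0000, sin(90 deg) = 1.0000
  joint[2] = (3.0854, -3.6770) + 10 * (0.0000, 1.0000) = (3.0854 + 0.0000, -3.6770 + 10.0000) = (3.0854, 6.3230)
link 2: phi[2] = -50 + 140 + 65 = 155 deg
  cos(155 deg) = -0.9063, sin(155 deg) = 0.4226
  joint[3] = (3.0854, 6.3230) + 4.3 * (-0.9063, 0.4226) = (3.0854 + -3.8971, 6.3230 + 1.8173) = (-0.8117, 8.1402)
End effector: (-0.8117, 8.1402)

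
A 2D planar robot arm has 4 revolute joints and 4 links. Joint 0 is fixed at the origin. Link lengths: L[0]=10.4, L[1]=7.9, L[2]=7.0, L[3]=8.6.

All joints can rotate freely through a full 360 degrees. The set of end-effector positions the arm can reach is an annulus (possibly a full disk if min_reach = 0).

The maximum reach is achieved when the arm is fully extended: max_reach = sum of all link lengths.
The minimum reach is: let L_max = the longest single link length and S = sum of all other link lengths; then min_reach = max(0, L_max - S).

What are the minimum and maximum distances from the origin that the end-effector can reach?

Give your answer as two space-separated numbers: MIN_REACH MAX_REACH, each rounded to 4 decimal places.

Answer: 0.0000 33.9000

Derivation:
Link lengths: [10.4, 7.9, 7.0, 8.6]
max_reach = 10.4 + 7.9 + 7 + 8.6 = 33.9
L_max = max([10.4, 7.9, 7.0, 8.6]) = 10.4
S (sum of others) = 33.9 - 10.4 = 23.5
min_reach = max(0, 10.4 - 23.5) = max(0, -13.1) = 0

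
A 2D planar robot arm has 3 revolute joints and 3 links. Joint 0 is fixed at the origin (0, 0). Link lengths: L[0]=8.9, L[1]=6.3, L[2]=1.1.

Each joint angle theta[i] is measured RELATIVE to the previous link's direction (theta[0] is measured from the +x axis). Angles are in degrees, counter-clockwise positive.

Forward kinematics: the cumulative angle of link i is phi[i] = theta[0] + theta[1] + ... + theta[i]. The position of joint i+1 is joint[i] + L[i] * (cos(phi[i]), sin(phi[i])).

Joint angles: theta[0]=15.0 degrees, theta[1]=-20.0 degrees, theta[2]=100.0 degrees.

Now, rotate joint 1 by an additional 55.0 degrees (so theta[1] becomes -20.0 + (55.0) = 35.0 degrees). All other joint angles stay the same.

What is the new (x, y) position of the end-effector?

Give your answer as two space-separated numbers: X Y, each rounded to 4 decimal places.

Answer: 11.6937 7.6796

Derivation:
joint[0] = (0.0000, 0.0000)  (base)
link 0: phi[0] = 15 = 15 deg
  cos(15 deg) = 0.9659, sin(15 deg) = 0.2588
  joint[1] = (0.0000, 0.0000) + 8.9 * (0.9659, 0.2588) = (0.0000 + 8.5967, 0.0000 + 2.3035) = (8.5967, 2.3035)
link 1: phi[1] = 15 + 35 = 50 deg
  cos(50 deg) = 0.6428, sin(50 deg) = 0.7660
  joint[2] = (8.5967, 2.3035) + 6.3 * (0.6428, 0.7660) = (8.5967 + 4.0496, 2.3035 + 4.8261) = (12.6463, 7.1296)
link 2: phi[2] = 15 + 35 + 100 = 150 deg
  cos(150 deg) = -0.8660, sin(150 deg) = 0.5000
  joint[3] = (12.6463, 7.1296) + 1.1 * (-0.8660, 0.5000) = (12.6463 + -0.9526, 7.1296 + 0.5500) = (11.6937, 7.6796)
End effector: (11.6937, 7.6796)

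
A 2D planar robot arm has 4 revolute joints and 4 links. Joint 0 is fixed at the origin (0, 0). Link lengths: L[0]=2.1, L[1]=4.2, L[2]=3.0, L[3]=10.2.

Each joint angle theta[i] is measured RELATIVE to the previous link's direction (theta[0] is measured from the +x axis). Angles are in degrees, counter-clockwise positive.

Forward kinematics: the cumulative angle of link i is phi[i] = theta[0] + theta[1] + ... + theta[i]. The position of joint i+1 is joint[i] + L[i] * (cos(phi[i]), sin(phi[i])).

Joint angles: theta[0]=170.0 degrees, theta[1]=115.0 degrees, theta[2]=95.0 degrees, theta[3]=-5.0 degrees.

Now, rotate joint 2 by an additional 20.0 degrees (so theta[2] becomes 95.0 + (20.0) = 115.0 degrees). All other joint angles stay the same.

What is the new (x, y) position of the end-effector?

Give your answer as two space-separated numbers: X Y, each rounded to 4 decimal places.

joint[0] = (0.0000, 0.0000)  (base)
link 0: phi[0] = 170 = 170 deg
  cos(170 deg) = -0.9848, sin(170 deg) = 0.1736
  joint[1] = (0.0000, 0.0000) + 2.1 * (-0.9848, 0.1736) = (0.0000 + -2.0681, 0.0000 + 0.3647) = (-2.0681, 0.3647)
link 1: phi[1] = 170 + 115 = 285 deg
  cos(285 deg) = 0.2588, sin(285 deg) = -0.9659
  joint[2] = (-2.0681, 0.3647) + 4.2 * (0.2588, -0.9659) = (-2.0681 + 1.0870, 0.3647 + -4.0569) = (-0.9811, -3.6922)
link 2: phi[2] = 170 + 115 + 115 = 400 deg
  cos(400 deg) = 0.7660, sin(400 deg) = 0.6428
  joint[3] = (-0.9811, -3.6922) + 3 * (0.7660, 0.6428) = (-0.9811 + 2.2981, -3.6922 + 1.9284) = (1.3171, -1.7639)
link 3: phi[3] = 170 + 115 + 115 + -5 = 395 deg
  cos(395 deg) = 0.8192, sin(395 deg) = 0.5736
  joint[4] = (1.3171, -1.7639) + 10.2 * (0.8192, 0.5736) = (1.3171 + 8.3554, -1.7639 + 5.8505) = (9.6724, 4.0866)
End effector: (9.6724, 4.0866)

Answer: 9.6724 4.0866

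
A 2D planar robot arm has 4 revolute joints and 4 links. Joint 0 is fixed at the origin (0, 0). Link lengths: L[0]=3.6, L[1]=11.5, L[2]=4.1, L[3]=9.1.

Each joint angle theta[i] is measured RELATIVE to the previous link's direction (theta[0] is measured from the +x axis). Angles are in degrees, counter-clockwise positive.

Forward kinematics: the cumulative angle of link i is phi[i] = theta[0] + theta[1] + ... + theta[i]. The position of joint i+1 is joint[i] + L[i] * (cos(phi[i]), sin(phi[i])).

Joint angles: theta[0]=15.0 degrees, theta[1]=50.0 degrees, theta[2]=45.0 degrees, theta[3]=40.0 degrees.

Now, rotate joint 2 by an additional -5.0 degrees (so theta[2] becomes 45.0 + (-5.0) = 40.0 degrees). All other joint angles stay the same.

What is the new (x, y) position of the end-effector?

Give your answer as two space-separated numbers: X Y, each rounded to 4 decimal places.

joint[0] = (0.0000, 0.0000)  (base)
link 0: phi[0] = 15 = 15 deg
  cos(15 deg) = 0.9659, sin(15 deg) = 0.2588
  joint[1] = (0.0000, 0.0000) + 3.6 * (0.9659, 0.2588) = (0.0000 + 3.4773, 0.0000 + 0.9317) = (3.4773, 0.9317)
link 1: phi[1] = 15 + 50 = 65 deg
  cos(65 deg) = 0.4226, sin(65 deg) = 0.9063
  joint[2] = (3.4773, 0.9317) + 11.5 * (0.4226, 0.9063) = (3.4773 + 4.8601, 0.9317 + 10.4225) = (8.3374, 11.3543)
link 2: phi[2] = 15 + 50 + 40 = 105 deg
  cos(105 deg) = -0.2588, sin(105 deg) = 0.9659
  joint[3] = (8.3374, 11.3543) + 4.1 * (-0.2588, 0.9659) = (8.3374 + -1.0612, 11.3543 + 3.9603) = (7.2763, 15.3146)
link 3: phi[3] = 15 + 50 + 40 + 40 = 145 deg
  cos(145 deg) = -0.8192, sin(145 deg) = 0.5736
  joint[4] = (7.2763, 15.3146) + 9.1 * (-0.8192, 0.5736) = (7.2763 + -7.4543, 15.3146 + 5.2195) = (-0.1780, 20.5341)
End effector: (-0.1780, 20.5341)

Answer: -0.1780 20.5341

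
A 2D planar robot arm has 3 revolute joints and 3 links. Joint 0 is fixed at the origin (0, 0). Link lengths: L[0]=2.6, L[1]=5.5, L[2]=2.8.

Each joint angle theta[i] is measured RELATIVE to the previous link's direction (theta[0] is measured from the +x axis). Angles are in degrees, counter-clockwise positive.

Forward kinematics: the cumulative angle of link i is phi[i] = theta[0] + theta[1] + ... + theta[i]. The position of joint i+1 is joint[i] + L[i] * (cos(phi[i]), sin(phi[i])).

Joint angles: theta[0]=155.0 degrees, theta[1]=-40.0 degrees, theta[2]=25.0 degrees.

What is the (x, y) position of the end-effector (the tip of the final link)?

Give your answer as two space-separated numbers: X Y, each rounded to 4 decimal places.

Answer: -6.8257 7.8833

Derivation:
joint[0] = (0.0000, 0.0000)  (base)
link 0: phi[0] = 155 = 155 deg
  cos(155 deg) = -0.9063, sin(155 deg) = 0.4226
  joint[1] = (0.0000, 0.0000) + 2.6 * (-0.9063, 0.4226) = (0.0000 + -2.3564, 0.0000 + 1.0988) = (-2.3564, 1.0988)
link 1: phi[1] = 155 + -40 = 115 deg
  cos(115 deg) = -0.4226, sin(115 deg) = 0.9063
  joint[2] = (-2.3564, 1.0988) + 5.5 * (-0.4226, 0.9063) = (-2.3564 + -2.3244, 1.0988 + 4.9847) = (-4.6808, 6.0835)
link 2: phi[2] = 155 + -40 + 25 = 140 deg
  cos(140 deg) = -0.7660, sin(140 deg) = 0.6428
  joint[3] = (-4.6808, 6.0835) + 2.8 * (-0.7660, 0.6428) = (-4.6808 + -2.1449, 6.0835 + 1.7998) = (-6.8257, 7.8833)
End effector: (-6.8257, 7.8833)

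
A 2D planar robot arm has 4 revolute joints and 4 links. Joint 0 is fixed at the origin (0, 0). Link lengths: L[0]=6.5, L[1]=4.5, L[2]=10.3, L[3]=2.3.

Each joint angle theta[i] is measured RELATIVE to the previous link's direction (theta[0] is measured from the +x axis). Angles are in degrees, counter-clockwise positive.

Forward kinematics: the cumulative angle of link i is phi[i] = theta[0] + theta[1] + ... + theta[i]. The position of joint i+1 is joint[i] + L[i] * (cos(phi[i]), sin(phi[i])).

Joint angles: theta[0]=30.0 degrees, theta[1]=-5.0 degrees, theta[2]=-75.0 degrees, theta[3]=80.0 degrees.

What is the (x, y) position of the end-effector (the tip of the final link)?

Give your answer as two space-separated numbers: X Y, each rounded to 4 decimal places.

Answer: 18.3201 -1.5885

Derivation:
joint[0] = (0.0000, 0.0000)  (base)
link 0: phi[0] = 30 = 30 deg
  cos(30 deg) = 0.8660, sin(30 deg) = 0.5000
  joint[1] = (0.0000, 0.0000) + 6.5 * (0.8660, 0.5000) = (0.0000 + 5.6292, 0.0000 + 3.2500) = (5.6292, 3.2500)
link 1: phi[1] = 30 + -5 = 25 deg
  cos(25 deg) = 0.9063, sin(25 deg) = 0.4226
  joint[2] = (5.6292, 3.2500) + 4.5 * (0.9063, 0.4226) = (5.6292 + 4.0784, 3.2500 + 1.9018) = (9.7076, 5.1518)
link 2: phi[2] = 30 + -5 + -75 = -50 deg
  cos(-50 deg) = 0.6428, sin(-50 deg) = -0.7660
  joint[3] = (9.7076, 5.1518) + 10.3 * (0.6428, -0.7660) = (9.7076 + 6.6207, 5.1518 + -7.8903) = (16.3283, -2.7385)
link 3: phi[3] = 30 + -5 + -75 + 80 = 30 deg
  cos(30 deg) = 0.8660, sin(30 deg) = 0.5000
  joint[4] = (16.3283, -2.7385) + 2.3 * (0.8660, 0.5000) = (16.3283 + 1.9919, -2.7385 + 1.1500) = (18.3201, -1.5885)
End effector: (18.3201, -1.5885)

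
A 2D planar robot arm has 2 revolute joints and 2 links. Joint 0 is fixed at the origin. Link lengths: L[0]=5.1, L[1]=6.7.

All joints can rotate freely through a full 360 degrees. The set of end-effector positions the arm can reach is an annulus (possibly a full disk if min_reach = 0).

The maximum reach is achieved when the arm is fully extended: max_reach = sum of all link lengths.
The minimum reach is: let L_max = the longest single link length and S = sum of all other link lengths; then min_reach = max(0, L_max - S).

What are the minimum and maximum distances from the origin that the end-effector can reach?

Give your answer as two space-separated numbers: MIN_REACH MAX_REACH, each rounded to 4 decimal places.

Answer: 1.6000 11.8000

Derivation:
Link lengths: [5.1, 6.7]
max_reach = 5.1 + 6.7 = 11.8
L_max = max([5.1, 6.7]) = 6.7
S (sum of others) = 11.8 - 6.7 = 5.1
min_reach = max(0, 6.7 - 5.1) = max(0, 1.6) = 1.6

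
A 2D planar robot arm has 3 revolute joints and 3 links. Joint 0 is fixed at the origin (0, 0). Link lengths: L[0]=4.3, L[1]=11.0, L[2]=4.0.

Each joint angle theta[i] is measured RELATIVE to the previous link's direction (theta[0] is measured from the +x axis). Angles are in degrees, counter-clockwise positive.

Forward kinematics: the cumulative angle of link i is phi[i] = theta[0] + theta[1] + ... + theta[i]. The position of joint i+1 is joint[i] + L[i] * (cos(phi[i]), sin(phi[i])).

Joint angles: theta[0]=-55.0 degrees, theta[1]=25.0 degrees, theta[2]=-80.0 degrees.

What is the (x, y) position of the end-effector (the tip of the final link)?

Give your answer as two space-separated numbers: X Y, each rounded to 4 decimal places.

joint[0] = (0.0000, 0.0000)  (base)
link 0: phi[0] = -55 = -55 deg
  cos(-55 deg) = 0.5736, sin(-55 deg) = -0.8192
  joint[1] = (0.0000, 0.0000) + 4.3 * (0.5736, -0.8192) = (0.0000 + 2.4664, 0.0000 + -3.5224) = (2.4664, -3.5224)
link 1: phi[1] = -55 + 25 = -30 deg
  cos(-30 deg) = 0.8660, sin(-30 deg) = -0.5000
  joint[2] = (2.4664, -3.5224) + 11 * (0.8660, -0.5000) = (2.4664 + 9.5263, -3.5224 + -5.5000) = (11.9927, -9.0224)
link 2: phi[2] = -55 + 25 + -80 = -110 deg
  cos(-110 deg) = -0.3420, sin(-110 deg) = -0.9397
  joint[3] = (11.9927, -9.0224) + 4 * (-0.3420, -0.9397) = (11.9927 + -1.3681, -9.0224 + -3.7588) = (10.6246, -12.7811)
End effector: (10.6246, -12.7811)

Answer: 10.6246 -12.7811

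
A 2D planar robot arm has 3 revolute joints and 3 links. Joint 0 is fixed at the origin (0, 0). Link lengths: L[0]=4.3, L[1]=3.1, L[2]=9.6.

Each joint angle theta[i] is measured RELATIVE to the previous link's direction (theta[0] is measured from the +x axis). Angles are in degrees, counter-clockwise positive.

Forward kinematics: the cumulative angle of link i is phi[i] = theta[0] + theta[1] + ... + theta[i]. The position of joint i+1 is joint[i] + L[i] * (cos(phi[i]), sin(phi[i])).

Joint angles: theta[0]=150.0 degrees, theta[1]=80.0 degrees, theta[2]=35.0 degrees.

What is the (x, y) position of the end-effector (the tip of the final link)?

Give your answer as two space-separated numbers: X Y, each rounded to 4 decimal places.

Answer: -6.5532 -9.7882

Derivation:
joint[0] = (0.0000, 0.0000)  (base)
link 0: phi[0] = 150 = 150 deg
  cos(150 deg) = -0.8660, sin(150 deg) = 0.5000
  joint[1] = (0.0000, 0.0000) + 4.3 * (-0.8660, 0.5000) = (0.0000 + -3.7239, 0.0000 + 2.1500) = (-3.7239, 2.1500)
link 1: phi[1] = 150 + 80 = 230 deg
  cos(230 deg) = -0.6428, sin(230 deg) = -0.7660
  joint[2] = (-3.7239, 2.1500) + 3.1 * (-0.6428, -0.7660) = (-3.7239 + -1.9926, 2.1500 + -2.3747) = (-5.7166, -0.2247)
link 2: phi[2] = 150 + 80 + 35 = 265 deg
  cos(265 deg) = -0.0872, sin(265 deg) = -0.9962
  joint[3] = (-5.7166, -0.2247) + 9.6 * (-0.0872, -0.9962) = (-5.7166 + -0.8367, -0.2247 + -9.5635) = (-6.5532, -9.7882)
End effector: (-6.5532, -9.7882)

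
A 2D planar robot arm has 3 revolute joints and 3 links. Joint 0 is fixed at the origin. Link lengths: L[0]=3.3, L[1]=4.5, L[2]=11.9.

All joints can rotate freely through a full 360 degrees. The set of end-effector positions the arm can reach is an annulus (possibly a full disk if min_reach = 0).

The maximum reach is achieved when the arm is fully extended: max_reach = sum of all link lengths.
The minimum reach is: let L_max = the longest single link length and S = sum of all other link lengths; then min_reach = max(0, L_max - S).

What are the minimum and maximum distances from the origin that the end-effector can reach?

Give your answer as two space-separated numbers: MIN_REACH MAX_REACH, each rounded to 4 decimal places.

Link lengths: [3.3, 4.5, 11.9]
max_reach = 3.3 + 4.5 + 11.9 = 19.7
L_max = max([3.3, 4.5, 11.9]) = 11.9
S (sum of others) = 19.7 - 11.9 = 7.8
min_reach = max(0, 11.9 - 7.8) = max(0, 4.1) = 4.1

Answer: 4.1000 19.7000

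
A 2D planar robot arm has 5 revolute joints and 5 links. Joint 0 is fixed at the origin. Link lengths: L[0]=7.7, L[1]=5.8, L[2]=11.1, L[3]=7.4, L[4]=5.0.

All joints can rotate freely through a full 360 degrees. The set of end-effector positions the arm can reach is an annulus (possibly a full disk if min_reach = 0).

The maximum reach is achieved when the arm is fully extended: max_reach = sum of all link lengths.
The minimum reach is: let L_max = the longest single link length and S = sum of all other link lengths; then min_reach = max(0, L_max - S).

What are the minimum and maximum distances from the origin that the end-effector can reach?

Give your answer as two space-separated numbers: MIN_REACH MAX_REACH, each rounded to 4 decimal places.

Answer: 0.0000 37.0000

Derivation:
Link lengths: [7.7, 5.8, 11.1, 7.4, 5.0]
max_reach = 7.7 + 5.8 + 11.1 + 7.4 + 5 = 37
L_max = max([7.7, 5.8, 11.1, 7.4, 5.0]) = 11.1
S (sum of others) = 37 - 11.1 = 25.9
min_reach = max(0, 11.1 - 25.9) = max(0, -14.8) = 0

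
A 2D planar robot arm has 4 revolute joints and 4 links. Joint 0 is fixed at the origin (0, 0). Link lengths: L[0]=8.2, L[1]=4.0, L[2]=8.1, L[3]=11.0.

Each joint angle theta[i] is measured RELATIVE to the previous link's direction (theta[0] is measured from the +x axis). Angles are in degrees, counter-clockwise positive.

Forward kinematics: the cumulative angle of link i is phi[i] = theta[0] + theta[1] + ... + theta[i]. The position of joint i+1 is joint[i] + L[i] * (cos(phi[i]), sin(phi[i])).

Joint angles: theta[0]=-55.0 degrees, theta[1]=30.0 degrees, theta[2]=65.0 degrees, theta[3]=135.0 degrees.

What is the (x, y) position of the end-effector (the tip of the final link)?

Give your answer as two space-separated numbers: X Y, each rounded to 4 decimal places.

Answer: 3.5754 -2.2422

Derivation:
joint[0] = (0.0000, 0.0000)  (base)
link 0: phi[0] = -55 = -55 deg
  cos(-55 deg) = 0.5736, sin(-55 deg) = -0.8192
  joint[1] = (0.0000, 0.0000) + 8.2 * (0.5736, -0.8192) = (0.0000 + 4.7033, 0.0000 + -6.7170) = (4.7033, -6.7170)
link 1: phi[1] = -55 + 30 = -25 deg
  cos(-25 deg) = 0.9063, sin(-25 deg) = -0.4226
  joint[2] = (4.7033, -6.7170) + 4 * (0.9063, -0.4226) = (4.7033 + 3.6252, -6.7170 + -1.6905) = (8.3286, -8.4075)
link 2: phi[2] = -55 + 30 + 65 = 40 deg
  cos(40 deg) = 0.7660, sin(40 deg) = 0.6428
  joint[3] = (8.3286, -8.4075) + 8.1 * (0.7660, 0.6428) = (8.3286 + 6.2050, -8.4075 + 5.2066) = (14.5335, -3.2009)
link 3: phi[3] = -55 + 30 + 65 + 135 = 175 deg
  cos(175 deg) = -0.9962, sin(175 deg) = 0.0872
  joint[4] = (14.5335, -3.2009) + 11 * (-0.9962, 0.0872) = (14.5335 + -10.9581, -3.2009 + 0.9587) = (3.5754, -2.2422)
End effector: (3.5754, -2.2422)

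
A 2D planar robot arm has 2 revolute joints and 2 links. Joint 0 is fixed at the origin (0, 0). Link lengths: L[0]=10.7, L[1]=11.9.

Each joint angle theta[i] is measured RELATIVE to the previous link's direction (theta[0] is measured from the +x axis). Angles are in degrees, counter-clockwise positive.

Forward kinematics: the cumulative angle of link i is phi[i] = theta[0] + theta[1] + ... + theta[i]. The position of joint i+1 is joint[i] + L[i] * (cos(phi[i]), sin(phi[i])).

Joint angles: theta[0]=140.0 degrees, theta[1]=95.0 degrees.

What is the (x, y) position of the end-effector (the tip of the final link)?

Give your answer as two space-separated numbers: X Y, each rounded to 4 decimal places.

joint[0] = (0.0000, 0.0000)  (base)
link 0: phi[0] = 140 = 140 deg
  cos(140 deg) = -0.7660, sin(140 deg) = 0.6428
  joint[1] = (0.0000, 0.0000) + 10.7 * (-0.7660, 0.6428) = (0.0000 + -8.1967, 0.0000 + 6.8778) = (-8.1967, 6.8778)
link 1: phi[1] = 140 + 95 = 235 deg
  cos(235 deg) = -0.5736, sin(235 deg) = -0.8192
  joint[2] = (-8.1967, 6.8778) + 11.9 * (-0.5736, -0.8192) = (-8.1967 + -6.8256, 6.8778 + -9.7479) = (-15.0222, -2.8701)
End effector: (-15.0222, -2.8701)

Answer: -15.0222 -2.8701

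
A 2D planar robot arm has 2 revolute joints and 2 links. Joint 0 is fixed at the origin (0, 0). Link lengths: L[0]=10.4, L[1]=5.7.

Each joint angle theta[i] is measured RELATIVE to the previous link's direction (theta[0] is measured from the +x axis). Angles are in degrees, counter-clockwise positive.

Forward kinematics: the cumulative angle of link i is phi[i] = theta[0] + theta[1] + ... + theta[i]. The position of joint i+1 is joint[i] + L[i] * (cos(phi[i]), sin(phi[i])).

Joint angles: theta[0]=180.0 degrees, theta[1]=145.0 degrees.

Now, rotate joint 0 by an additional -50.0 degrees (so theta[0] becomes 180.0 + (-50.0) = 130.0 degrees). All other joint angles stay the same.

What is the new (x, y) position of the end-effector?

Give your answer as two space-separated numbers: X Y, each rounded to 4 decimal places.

Answer: -6.1882 2.2886

Derivation:
joint[0] = (0.0000, 0.0000)  (base)
link 0: phi[0] = 130 = 130 deg
  cos(130 deg) = -0.6428, sin(130 deg) = 0.7660
  joint[1] = (0.0000, 0.0000) + 10.4 * (-0.6428, 0.7660) = (0.0000 + -6.6850, 0.0000 + 7.9669) = (-6.6850, 7.9669)
link 1: phi[1] = 130 + 145 = 275 deg
  cos(275 deg) = 0.0872, sin(275 deg) = -0.9962
  joint[2] = (-6.6850, 7.9669) + 5.7 * (0.0872, -0.9962) = (-6.6850 + 0.4968, 7.9669 + -5.6783) = (-6.1882, 2.2886)
End effector: (-6.1882, 2.2886)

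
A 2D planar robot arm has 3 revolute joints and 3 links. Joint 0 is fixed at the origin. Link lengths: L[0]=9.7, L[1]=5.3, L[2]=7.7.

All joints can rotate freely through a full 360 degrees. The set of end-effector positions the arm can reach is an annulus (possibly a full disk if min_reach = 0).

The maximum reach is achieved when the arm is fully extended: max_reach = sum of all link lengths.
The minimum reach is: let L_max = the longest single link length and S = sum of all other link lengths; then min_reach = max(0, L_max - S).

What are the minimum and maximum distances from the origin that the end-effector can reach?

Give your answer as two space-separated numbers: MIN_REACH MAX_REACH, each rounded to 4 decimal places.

Link lengths: [9.7, 5.3, 7.7]
max_reach = 9.7 + 5.3 + 7.7 = 22.7
L_max = max([9.7, 5.3, 7.7]) = 9.7
S (sum of others) = 22.7 - 9.7 = 13
min_reach = max(0, 9.7 - 13) = max(0, -3.3) = 0

Answer: 0.0000 22.7000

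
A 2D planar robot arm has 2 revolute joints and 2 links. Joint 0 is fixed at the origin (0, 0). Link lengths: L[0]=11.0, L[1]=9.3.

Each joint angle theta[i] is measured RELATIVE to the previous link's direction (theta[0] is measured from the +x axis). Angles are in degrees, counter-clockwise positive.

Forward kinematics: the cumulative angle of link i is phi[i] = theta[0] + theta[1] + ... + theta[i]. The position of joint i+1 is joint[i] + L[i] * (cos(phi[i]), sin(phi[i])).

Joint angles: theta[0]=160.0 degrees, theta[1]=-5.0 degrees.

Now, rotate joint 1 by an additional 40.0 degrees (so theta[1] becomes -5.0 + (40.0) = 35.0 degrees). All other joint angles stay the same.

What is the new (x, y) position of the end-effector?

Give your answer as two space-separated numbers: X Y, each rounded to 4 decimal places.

joint[0] = (0.0000, 0.0000)  (base)
link 0: phi[0] = 160 = 160 deg
  cos(160 deg) = -0.9397, sin(160 deg) = 0.3420
  joint[1] = (0.0000, 0.0000) + 11 * (-0.9397, 0.3420) = (0.0000 + -10.3366, 0.0000 + 3.7622) = (-10.3366, 3.7622)
link 1: phi[1] = 160 + 35 = 195 deg
  cos(195 deg) = -0.9659, sin(195 deg) = -0.2588
  joint[2] = (-10.3366, 3.7622) + 9.3 * (-0.9659, -0.2588) = (-10.3366 + -8.9831, 3.7622 + -2.4070) = (-19.3197, 1.3552)
End effector: (-19.3197, 1.3552)

Answer: -19.3197 1.3552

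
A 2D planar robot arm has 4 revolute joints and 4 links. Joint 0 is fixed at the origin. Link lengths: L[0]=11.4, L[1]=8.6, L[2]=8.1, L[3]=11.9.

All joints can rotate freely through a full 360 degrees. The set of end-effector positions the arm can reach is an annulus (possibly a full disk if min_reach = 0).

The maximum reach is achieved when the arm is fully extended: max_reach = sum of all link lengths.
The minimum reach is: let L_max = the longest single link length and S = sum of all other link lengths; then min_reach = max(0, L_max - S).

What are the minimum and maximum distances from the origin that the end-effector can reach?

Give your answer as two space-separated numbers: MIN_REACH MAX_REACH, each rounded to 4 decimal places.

Link lengths: [11.4, 8.6, 8.1, 11.9]
max_reach = 11.4 + 8.6 + 8.1 + 11.9 = 40
L_max = max([11.4, 8.6, 8.1, 11.9]) = 11.9
S (sum of others) = 40 - 11.9 = 28.1
min_reach = max(0, 11.9 - 28.1) = max(0, -16.2) = 0

Answer: 0.0000 40.0000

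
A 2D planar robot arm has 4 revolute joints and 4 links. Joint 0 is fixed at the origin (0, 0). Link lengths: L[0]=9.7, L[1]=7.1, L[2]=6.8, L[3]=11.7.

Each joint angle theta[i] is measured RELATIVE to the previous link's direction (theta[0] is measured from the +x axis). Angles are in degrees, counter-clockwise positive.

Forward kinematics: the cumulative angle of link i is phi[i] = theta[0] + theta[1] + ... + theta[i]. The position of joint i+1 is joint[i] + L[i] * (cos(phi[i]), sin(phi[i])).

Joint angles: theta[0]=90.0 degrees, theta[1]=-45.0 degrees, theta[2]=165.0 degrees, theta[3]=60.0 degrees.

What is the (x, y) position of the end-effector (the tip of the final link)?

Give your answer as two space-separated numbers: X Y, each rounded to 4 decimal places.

joint[0] = (0.0000, 0.0000)  (base)
link 0: phi[0] = 90 = 90 deg
  cos(90 deg) = 0.0000, sin(90 deg) = 1.0000
  joint[1] = (0.0000, 0.0000) + 9.7 * (0.0000, 1.0000) = (0.0000 + 0.0000, 0.0000 + 9.7000) = (0.0000, 9.7000)
link 1: phi[1] = 90 + -45 = 45 deg
  cos(45 deg) = 0.7071, sin(45 deg) = 0.7071
  joint[2] = (0.0000, 9.7000) + 7.1 * (0.7071, 0.7071) = (0.0000 + 5.0205, 9.7000 + 5.0205) = (5.0205, 14.7205)
link 2: phi[2] = 90 + -45 + 165 = 210 deg
  cos(210 deg) = -0.8660, sin(210 deg) = -0.5000
  joint[3] = (5.0205, 14.7205) + 6.8 * (-0.8660, -0.5000) = (5.0205 + -5.8890, 14.7205 + -3.4000) = (-0.8685, 11.3205)
link 3: phi[3] = 90 + -45 + 165 + 60 = 270 deg
  cos(270 deg) = -0.0000, sin(270 deg) = -1.0000
  joint[4] = (-0.8685, 11.3205) + 11.7 * (-0.0000, -1.0000) = (-0.8685 + -0.0000, 11.3205 + -11.7000) = (-0.8685, -0.3795)
End effector: (-0.8685, -0.3795)

Answer: -0.8685 -0.3795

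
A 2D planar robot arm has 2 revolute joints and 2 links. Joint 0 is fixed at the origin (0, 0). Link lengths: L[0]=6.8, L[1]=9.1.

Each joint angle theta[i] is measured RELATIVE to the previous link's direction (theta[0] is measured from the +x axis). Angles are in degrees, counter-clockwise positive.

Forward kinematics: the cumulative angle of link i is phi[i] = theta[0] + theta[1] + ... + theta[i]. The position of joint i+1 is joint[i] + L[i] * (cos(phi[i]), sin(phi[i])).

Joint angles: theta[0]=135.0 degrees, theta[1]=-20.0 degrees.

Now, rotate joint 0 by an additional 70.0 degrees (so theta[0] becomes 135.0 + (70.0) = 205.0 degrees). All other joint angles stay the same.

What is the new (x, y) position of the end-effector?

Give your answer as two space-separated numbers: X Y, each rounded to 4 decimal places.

joint[0] = (0.0000, 0.0000)  (base)
link 0: phi[0] = 205 = 205 deg
  cos(205 deg) = -0.9063, sin(205 deg) = -0.4226
  joint[1] = (0.0000, 0.0000) + 6.8 * (-0.9063, -0.4226) = (0.0000 + -6.1629, 0.0000 + -2.8738) = (-6.1629, -2.8738)
link 1: phi[1] = 205 + -20 = 185 deg
  cos(185 deg) = -0.9962, sin(185 deg) = -0.0872
  joint[2] = (-6.1629, -2.8738) + 9.1 * (-0.9962, -0.0872) = (-6.1629 + -9.0654, -2.8738 + -0.7931) = (-15.2283, -3.6669)
End effector: (-15.2283, -3.6669)

Answer: -15.2283 -3.6669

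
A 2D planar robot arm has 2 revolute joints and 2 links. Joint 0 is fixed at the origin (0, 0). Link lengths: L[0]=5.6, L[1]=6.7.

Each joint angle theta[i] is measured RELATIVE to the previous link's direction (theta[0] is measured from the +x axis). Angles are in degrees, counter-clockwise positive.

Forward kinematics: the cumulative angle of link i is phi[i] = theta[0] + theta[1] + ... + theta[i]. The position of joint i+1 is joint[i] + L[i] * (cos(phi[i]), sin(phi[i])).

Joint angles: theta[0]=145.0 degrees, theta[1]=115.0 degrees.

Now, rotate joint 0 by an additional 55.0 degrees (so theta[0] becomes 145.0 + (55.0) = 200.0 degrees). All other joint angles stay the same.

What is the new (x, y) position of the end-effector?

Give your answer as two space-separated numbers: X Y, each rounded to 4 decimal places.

joint[0] = (0.0000, 0.0000)  (base)
link 0: phi[0] = 200 = 200 deg
  cos(200 deg) = -0.9397, sin(200 deg) = -0.3420
  joint[1] = (0.0000, 0.0000) + 5.6 * (-0.9397, -0.3420) = (0.0000 + -5.2623, 0.0000 + -1.9153) = (-5.2623, -1.9153)
link 1: phi[1] = 200 + 115 = 315 deg
  cos(315 deg) = 0.7071, sin(315 deg) = -0.7071
  joint[2] = (-5.2623, -1.9153) + 6.7 * (0.7071, -0.7071) = (-5.2623 + 4.7376, -1.9153 + -4.7376) = (-0.5247, -6.6529)
End effector: (-0.5247, -6.6529)

Answer: -0.5247 -6.6529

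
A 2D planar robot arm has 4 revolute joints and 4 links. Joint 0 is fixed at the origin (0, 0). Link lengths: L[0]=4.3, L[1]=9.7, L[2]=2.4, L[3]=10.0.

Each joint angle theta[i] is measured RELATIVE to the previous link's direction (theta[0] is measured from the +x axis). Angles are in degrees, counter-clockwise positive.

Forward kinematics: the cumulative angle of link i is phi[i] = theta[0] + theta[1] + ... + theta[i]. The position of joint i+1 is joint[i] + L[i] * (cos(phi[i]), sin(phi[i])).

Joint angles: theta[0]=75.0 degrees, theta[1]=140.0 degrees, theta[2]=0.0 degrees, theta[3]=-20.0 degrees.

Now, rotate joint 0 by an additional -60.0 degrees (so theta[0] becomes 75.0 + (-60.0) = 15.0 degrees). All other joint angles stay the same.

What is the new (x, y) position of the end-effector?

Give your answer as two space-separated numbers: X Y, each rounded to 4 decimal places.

Answer: -13.8839 13.2977

Derivation:
joint[0] = (0.0000, 0.0000)  (base)
link 0: phi[0] = 15 = 15 deg
  cos(15 deg) = 0.9659, sin(15 deg) = 0.2588
  joint[1] = (0.0000, 0.0000) + 4.3 * (0.9659, 0.2588) = (0.0000 + 4.1535, 0.0000 + 1.1129) = (4.1535, 1.1129)
link 1: phi[1] = 15 + 140 = 155 deg
  cos(155 deg) = -0.9063, sin(155 deg) = 0.4226
  joint[2] = (4.1535, 1.1129) + 9.7 * (-0.9063, 0.4226) = (4.1535 + -8.7912, 1.1129 + 4.0994) = (-4.6377, 5.2123)
link 2: phi[2] = 15 + 140 + 0 = 155 deg
  cos(155 deg) = -0.9063, sin(155 deg) = 0.4226
  joint[3] = (-4.6377, 5.2123) + 2.4 * (-0.9063, 0.4226) = (-4.6377 + -2.1751, 5.2123 + 1.0143) = (-6.8128, 6.2266)
link 3: phi[3] = 15 + 140 + 0 + -20 = 135 deg
  cos(135 deg) = -0.7071, sin(135 deg) = 0.7071
  joint[4] = (-6.8128, 6.2266) + 10 * (-0.7071, 0.7071) = (-6.8128 + -7.0711, 6.2266 + 7.0711) = (-13.8839, 13.2977)
End effector: (-13.8839, 13.2977)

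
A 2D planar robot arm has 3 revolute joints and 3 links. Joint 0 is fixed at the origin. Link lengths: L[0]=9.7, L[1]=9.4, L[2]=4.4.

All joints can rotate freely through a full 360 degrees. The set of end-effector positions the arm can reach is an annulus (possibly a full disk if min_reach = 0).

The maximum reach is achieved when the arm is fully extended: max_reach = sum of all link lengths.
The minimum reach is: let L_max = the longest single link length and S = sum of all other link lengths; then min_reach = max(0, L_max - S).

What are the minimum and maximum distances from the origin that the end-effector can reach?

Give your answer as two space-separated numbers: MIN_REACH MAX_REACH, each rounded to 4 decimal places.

Answer: 0.0000 23.5000

Derivation:
Link lengths: [9.7, 9.4, 4.4]
max_reach = 9.7 + 9.4 + 4.4 = 23.5
L_max = max([9.7, 9.4, 4.4]) = 9.7
S (sum of others) = 23.5 - 9.7 = 13.8
min_reach = max(0, 9.7 - 13.8) = max(0, -4.1) = 0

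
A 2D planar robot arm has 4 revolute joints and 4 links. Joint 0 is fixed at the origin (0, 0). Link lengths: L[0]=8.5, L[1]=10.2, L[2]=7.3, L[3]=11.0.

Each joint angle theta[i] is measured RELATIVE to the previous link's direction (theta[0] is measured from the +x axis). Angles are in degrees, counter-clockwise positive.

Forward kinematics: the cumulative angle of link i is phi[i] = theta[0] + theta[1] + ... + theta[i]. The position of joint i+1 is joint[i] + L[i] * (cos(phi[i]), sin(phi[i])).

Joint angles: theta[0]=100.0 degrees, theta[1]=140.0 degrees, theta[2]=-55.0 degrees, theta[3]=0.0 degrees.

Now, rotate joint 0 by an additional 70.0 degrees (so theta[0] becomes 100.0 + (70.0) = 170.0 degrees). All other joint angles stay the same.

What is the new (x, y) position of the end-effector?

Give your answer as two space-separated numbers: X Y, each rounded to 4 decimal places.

joint[0] = (0.0000, 0.0000)  (base)
link 0: phi[0] = 170 = 170 deg
  cos(170 deg) = -0.9848, sin(170 deg) = 0.1736
  joint[1] = (0.0000, 0.0000) + 8.5 * (-0.9848, 0.1736) = (0.0000 + -8.3709, 0.0000 + 1.4760) = (-8.3709, 1.4760)
link 1: phi[1] = 170 + 140 = 310 deg
  cos(310 deg) = 0.6428, sin(310 deg) = -0.7660
  joint[2] = (-8.3709, 1.4760) + 10.2 * (0.6428, -0.7660) = (-8.3709 + 6.5564, 1.4760 + -7.8137) = (-1.8144, -6.3376)
link 2: phi[2] = 170 + 140 + -55 = 255 deg
  cos(255 deg) = -0.2588, sin(255 deg) = -0.9659
  joint[3] = (-1.8144, -6.3376) + 7.3 * (-0.2588, -0.9659) = (-1.8144 + -1.8894, -6.3376 + -7.0513) = (-3.7038, -13.3889)
link 3: phi[3] = 170 + 140 + -55 + 0 = 255 deg
  cos(255 deg) = -0.2588, sin(255 deg) = -0.9659
  joint[4] = (-3.7038, -13.3889) + 11 * (-0.2588, -0.9659) = (-3.7038 + -2.8470, -13.3889 + -10.6252) = (-6.5508, -24.0141)
End effector: (-6.5508, -24.0141)

Answer: -6.5508 -24.0141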